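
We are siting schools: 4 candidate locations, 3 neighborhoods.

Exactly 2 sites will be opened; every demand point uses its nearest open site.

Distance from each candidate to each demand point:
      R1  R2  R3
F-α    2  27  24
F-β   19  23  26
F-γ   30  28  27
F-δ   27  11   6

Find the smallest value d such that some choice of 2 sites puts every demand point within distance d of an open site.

11

Open {F-α, F-δ}.
  Farthest demand point is R2 at distance 11 (to F-δ); all others are ≤ 11.
With {F-β, F-δ} the worst case is 19.
With {F-α, F-β} the worst case is 24.
No size-2 selection achieves below 11.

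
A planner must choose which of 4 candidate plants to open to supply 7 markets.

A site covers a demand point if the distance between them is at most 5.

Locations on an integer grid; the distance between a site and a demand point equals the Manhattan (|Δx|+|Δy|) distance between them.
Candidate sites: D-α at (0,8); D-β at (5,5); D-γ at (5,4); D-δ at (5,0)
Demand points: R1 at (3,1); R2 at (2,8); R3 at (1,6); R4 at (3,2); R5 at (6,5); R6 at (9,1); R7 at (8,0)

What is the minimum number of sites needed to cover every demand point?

Coverage sets (demand points within 5 of each site):
  D-α: {R2, R3}
  D-β: {R3, R4, R5}
  D-γ: {R1, R4, R5}
  D-δ: {R1, R4, R6, R7}
No 2 sites suffice: every size-2 union leaves at least one demand point uncovered.
But {D-α, D-β, D-δ} covers everything, so the minimum is 3.

3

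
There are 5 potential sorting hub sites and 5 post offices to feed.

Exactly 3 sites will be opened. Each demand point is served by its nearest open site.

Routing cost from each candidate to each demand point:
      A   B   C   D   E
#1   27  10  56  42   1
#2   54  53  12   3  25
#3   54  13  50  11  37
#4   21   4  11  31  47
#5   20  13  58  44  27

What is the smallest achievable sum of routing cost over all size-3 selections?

Open {#1, #2, #4}.
  A→#4 21, B→#4 4, C→#4 11, D→#2 3, E→#1 1  ⇒ total 40.
Compare {#1, #2, #5}: total 46.
Compare {#1, #3, #4}: total 48.
No size-3 selection does better; minimum is 40.

40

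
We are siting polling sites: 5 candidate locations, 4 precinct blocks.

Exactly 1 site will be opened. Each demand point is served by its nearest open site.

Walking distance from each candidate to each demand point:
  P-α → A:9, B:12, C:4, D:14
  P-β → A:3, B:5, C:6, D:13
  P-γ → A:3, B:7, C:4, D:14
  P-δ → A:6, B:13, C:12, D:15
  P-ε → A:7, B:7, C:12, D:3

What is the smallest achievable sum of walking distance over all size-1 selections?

Open {P-β}.
  A→P-β 3, B→P-β 5, C→P-β 6, D→P-β 13  ⇒ total 27.
Compare {P-γ}: total 28.
Compare {P-ε}: total 29.
No size-1 selection does better; minimum is 27.

27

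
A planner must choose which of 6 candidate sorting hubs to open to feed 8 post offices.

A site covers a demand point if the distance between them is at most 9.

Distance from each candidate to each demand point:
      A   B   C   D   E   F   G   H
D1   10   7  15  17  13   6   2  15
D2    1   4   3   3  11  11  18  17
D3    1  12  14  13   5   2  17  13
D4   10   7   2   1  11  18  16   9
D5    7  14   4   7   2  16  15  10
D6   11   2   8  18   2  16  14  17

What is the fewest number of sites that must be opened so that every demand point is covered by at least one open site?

3

Coverage sets (demand points within 9 of each site):
  D1: {B, F, G}
  D2: {A, B, C, D}
  D3: {A, E, F}
  D4: {B, C, D, H}
  D5: {A, C, D, E}
  D6: {B, C, E}
No 2 sites suffice: every size-2 union leaves at least one demand point uncovered.
But {D1, D3, D4} covers everything, so the minimum is 3.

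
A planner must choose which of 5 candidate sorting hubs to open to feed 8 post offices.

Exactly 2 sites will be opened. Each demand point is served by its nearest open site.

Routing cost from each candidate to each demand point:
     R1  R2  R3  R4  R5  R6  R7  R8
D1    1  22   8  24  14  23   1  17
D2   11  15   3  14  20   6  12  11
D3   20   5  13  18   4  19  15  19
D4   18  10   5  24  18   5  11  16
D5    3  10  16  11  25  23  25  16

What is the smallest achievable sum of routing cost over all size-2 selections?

65

Open {D1, D2}.
  R1→D1 1, R2→D2 15, R3→D2 3, R4→D2 14, R5→D1 14, R6→D2 6, R7→D1 1, R8→D2 11  ⇒ total 65.
Compare {D2, D3}: total 66.
Compare {D1, D3}: total 73.
No size-2 selection does better; minimum is 65.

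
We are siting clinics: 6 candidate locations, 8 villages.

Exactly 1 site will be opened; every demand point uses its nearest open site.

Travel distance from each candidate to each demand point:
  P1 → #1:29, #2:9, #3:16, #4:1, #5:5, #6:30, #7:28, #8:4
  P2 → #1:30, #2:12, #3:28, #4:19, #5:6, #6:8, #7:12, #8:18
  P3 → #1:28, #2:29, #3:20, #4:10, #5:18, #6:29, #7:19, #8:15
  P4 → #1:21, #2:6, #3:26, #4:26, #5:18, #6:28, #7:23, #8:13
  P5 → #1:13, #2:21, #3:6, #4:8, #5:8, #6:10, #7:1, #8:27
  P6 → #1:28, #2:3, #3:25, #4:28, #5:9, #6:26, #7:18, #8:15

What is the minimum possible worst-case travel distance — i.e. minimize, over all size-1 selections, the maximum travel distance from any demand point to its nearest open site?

27

Open {P5}.
  Farthest demand point is #8 at travel distance 27 (to P5); all others are ≤ 27.
With {P4} the worst case is 28.
With {P6} the worst case is 28.
No size-1 selection achieves below 27.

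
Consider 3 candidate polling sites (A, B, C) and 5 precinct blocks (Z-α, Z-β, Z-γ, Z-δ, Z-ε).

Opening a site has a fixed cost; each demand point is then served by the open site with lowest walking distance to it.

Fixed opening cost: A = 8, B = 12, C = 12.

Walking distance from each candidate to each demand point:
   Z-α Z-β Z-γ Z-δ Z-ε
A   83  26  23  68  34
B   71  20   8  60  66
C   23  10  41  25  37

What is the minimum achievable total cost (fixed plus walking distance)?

127

Open {B, C}: assign each demand point to its cheapest open site.
  Z-α→C 23, Z-β→C 10, Z-γ→B 8, Z-δ→C 25, Z-ε→C 37
  walking distance 103, fixed 24 → total 127.
Compare {A, B, C}: walking distance 100 + fixed 32 = 132.
Compare {A, C}: walking distance 115 + fixed 20 = 135.
Compare {C}: walking distance 136 + fixed 12 = 148.
All other subsets cost ≥ 132. Minimum total cost: 127.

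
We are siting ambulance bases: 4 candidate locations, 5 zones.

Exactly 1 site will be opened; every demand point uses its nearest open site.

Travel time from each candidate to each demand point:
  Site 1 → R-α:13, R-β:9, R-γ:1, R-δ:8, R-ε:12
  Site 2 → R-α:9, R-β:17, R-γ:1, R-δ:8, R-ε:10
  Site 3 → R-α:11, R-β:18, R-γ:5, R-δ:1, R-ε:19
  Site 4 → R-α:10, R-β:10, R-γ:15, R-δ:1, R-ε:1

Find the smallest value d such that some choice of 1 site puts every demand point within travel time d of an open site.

Open {Site 1}.
  Farthest demand point is R-α at travel time 13 (to Site 1); all others are ≤ 13.
With {Site 4} the worst case is 15.
With {Site 2} the worst case is 17.
No size-1 selection achieves below 13.

13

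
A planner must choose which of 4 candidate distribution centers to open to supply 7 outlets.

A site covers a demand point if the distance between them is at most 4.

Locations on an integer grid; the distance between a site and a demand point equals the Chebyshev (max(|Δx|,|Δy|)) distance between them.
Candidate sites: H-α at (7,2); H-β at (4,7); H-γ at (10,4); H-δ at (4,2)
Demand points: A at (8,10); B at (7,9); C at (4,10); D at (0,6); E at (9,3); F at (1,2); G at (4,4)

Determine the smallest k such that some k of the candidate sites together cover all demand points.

Coverage sets (demand points within 4 of each site):
  H-α: {E, G}
  H-β: {A, B, C, D, G}
  H-γ: {E}
  H-δ: {D, F, G}
No 2 sites suffice: every size-2 union leaves at least one demand point uncovered.
But {H-α, H-β, H-δ} covers everything, so the minimum is 3.

3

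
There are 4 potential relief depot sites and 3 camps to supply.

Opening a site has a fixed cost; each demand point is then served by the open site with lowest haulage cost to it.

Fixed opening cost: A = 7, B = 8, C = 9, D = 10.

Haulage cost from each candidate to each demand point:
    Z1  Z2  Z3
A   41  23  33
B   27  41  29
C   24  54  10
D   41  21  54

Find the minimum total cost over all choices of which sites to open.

Open {A, C}: assign each demand point to its cheapest open site.
  Z1→C 24, Z2→A 23, Z3→C 10
  haulage cost 57, fixed 16 → total 73.
Compare {C, D}: haulage cost 55 + fixed 19 = 74.
Compare {A, B, C}: haulage cost 57 + fixed 24 = 81.
Compare {A, C, D}: haulage cost 55 + fixed 26 = 81.
All other subsets cost ≥ 74. Minimum total cost: 73.

73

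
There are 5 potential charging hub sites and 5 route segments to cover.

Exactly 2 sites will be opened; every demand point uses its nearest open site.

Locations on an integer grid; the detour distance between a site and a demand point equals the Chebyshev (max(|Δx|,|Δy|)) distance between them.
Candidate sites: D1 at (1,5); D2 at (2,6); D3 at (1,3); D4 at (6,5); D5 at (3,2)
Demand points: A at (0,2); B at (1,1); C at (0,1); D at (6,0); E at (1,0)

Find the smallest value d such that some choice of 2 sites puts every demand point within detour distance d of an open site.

Open {D1, D5}.
  Farthest demand point is A at detour distance 3 (to D1); all others are ≤ 3.
With {D2, D5} the worst case is 3.
With {D3, D5} the worst case is 3.
No size-2 selection achieves below 3.

3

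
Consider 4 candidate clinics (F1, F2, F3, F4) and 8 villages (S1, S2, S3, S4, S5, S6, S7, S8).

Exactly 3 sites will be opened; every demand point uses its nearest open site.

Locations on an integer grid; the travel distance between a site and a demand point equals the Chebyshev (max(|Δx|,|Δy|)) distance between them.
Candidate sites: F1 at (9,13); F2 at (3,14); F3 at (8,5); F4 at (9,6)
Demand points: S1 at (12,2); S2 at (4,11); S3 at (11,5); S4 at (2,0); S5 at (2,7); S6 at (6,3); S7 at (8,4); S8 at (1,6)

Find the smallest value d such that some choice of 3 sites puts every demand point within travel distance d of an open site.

Open {F1, F2, F3}.
  Farthest demand point is S8 at travel distance 7 (to F3); all others are ≤ 7.
With {F1, F3, F4} the worst case is 7.
With {F2, F3, F4} the worst case is 7.
No size-3 selection achieves below 7.

7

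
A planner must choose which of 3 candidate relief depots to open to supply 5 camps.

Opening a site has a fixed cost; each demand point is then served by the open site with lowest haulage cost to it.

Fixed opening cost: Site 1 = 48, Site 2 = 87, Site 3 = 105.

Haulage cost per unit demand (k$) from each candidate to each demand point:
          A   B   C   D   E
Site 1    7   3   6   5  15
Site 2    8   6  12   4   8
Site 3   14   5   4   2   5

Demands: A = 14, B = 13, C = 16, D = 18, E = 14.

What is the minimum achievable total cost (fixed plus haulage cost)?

460

Open {Site 1, Site 3}: assign each demand point to its cheapest open site.
  A→Site 1 14×7=98, B→Site 1 13×3=39, C→Site 3 16×4=64, D→Site 3 18×2=36, E→Site 3 14×5=70
  haulage cost 307, fixed 153 → total 460.
Compare {Site 3}: haulage cost 431 + fixed 105 = 536.
Compare {Site 2, Site 3}: haulage cost 347 + fixed 192 = 539.
Compare {Site 1, Site 2, Site 3}: haulage cost 307 + fixed 240 = 547.
All other subsets cost ≥ 536. Minimum total cost: 460.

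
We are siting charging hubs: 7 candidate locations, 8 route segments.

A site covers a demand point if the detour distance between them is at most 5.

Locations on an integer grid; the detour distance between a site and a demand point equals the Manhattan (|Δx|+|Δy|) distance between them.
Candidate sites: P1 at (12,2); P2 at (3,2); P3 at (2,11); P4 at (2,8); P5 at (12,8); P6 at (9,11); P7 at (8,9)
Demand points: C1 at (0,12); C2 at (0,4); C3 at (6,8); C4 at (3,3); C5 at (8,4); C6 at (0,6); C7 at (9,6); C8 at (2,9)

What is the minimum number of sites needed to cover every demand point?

4

Coverage sets (demand points within 5 of each site):
  P1: {}
  P2: {C2, C4}
  P3: {C1, C8}
  P4: {C3, C6, C8}
  P5: {C7}
  P6: {C7}
  P7: {C3, C5, C7}
No 3 sites suffice: every size-3 union leaves at least one demand point uncovered.
But {P2, P3, P4, P7} covers everything, so the minimum is 4.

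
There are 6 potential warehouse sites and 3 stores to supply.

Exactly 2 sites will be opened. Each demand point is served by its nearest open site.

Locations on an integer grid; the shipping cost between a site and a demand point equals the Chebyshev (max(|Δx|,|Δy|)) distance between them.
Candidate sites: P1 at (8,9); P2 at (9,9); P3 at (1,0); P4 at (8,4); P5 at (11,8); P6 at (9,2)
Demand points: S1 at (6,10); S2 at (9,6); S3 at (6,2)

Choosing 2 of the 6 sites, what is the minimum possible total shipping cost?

6

Open {P1, P4}.
  S1→P1 2, S2→P4 2, S3→P4 2  ⇒ total 6.
Compare {P2, P4}: total 7.
Compare {P1, P6}: total 8.
No size-2 selection does better; minimum is 6.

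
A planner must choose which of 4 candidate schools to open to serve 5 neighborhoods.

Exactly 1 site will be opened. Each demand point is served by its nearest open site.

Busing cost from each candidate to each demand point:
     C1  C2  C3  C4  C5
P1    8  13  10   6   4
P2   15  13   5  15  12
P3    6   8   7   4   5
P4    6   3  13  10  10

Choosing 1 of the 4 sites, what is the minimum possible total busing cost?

30

Open {P3}.
  C1→P3 6, C2→P3 8, C3→P3 7, C4→P3 4, C5→P3 5  ⇒ total 30.
Compare {P1}: total 41.
Compare {P4}: total 42.
No size-1 selection does better; minimum is 30.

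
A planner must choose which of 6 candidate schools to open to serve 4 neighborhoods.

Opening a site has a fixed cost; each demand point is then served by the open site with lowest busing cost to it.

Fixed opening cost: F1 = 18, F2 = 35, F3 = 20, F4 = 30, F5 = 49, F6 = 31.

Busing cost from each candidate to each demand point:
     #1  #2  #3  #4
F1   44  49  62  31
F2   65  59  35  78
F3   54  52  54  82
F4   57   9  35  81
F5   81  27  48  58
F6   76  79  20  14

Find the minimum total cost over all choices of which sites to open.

Open {F4, F6}: assign each demand point to its cheapest open site.
  #1→F4 57, #2→F4 9, #3→F6 20, #4→F6 14
  busing cost 100, fixed 61 → total 161.
Compare {F1, F4, F6}: busing cost 87 + fixed 79 = 166.
Compare {F1, F4}: busing cost 119 + fixed 48 = 167.
Compare {F1, F6}: busing cost 127 + fixed 49 = 176.
All other subsets cost ≥ 166. Minimum total cost: 161.

161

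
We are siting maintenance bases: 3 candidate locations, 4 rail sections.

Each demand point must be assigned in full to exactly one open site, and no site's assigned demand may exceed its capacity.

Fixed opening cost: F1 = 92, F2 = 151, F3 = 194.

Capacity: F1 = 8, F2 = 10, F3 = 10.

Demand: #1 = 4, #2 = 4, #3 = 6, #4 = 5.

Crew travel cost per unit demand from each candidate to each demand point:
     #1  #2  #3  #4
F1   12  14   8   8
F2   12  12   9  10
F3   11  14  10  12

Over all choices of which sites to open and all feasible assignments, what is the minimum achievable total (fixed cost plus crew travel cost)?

547

Open {F2, F3}; cheapest assignment that respects the capacities:
  F2 (cap 10, load 9): #2, #4 — cost 4×12 + 5×10 = 98
  F3 (cap 10, load 10): #1, #3 — cost 4×11 + 6×10 = 104
  Shipping 202, fixed 345 → total 547.
  Any other capacity-feasible assignment to {F2, F3} ships for at least 202.
Compare {F1, F2, F3}: its best feasible assignment gives total 623.
Every other set of open sites that can feasibly serve all demand totals ≥ 623 even under its best assignment. Minimum: 547.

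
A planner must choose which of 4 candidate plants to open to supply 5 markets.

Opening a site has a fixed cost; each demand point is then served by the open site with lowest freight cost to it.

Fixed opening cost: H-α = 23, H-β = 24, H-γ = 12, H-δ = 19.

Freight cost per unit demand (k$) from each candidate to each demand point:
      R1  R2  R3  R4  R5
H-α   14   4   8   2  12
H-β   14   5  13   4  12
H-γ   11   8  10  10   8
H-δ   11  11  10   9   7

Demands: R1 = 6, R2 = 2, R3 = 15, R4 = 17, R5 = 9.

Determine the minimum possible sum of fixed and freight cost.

Open {H-α, H-δ}: assign each demand point to its cheapest open site.
  R1→H-δ 6×11=66, R2→H-α 2×4=8, R3→H-α 15×8=120, R4→H-α 17×2=34, R5→H-δ 9×7=63
  freight cost 291, fixed 42 → total 333.
Compare {H-α, H-γ}: freight cost 300 + fixed 35 = 335.
Compare {H-α, H-γ, H-δ}: freight cost 291 + fixed 54 = 345.
Compare {H-α, H-β, H-δ}: freight cost 291 + fixed 66 = 357.
All other subsets cost ≥ 335. Minimum total cost: 333.

333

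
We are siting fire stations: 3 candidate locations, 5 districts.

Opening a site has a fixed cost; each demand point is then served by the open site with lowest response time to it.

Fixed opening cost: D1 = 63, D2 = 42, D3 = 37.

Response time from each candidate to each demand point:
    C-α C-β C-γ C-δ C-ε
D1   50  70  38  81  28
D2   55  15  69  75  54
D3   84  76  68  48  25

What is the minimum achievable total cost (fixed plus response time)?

290

Open {D2, D3}: assign each demand point to its cheapest open site.
  C-α→D2 55, C-β→D2 15, C-γ→D3 68, C-δ→D3 48, C-ε→D3 25
  response time 211, fixed 79 → total 290.
Compare {D2}: response time 268 + fixed 42 = 310.
Compare {D1, D2}: response time 206 + fixed 105 = 311.
Compare {D1, D2, D3}: response time 176 + fixed 142 = 318.
All other subsets cost ≥ 310. Minimum total cost: 290.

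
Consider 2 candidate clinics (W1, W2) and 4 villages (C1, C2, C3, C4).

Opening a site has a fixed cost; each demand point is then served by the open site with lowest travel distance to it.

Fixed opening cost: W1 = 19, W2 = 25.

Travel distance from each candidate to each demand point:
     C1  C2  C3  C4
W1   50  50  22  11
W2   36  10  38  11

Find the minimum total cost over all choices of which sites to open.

120

Open {W2}: assign each demand point to its cheapest open site.
  C1→W2 36, C2→W2 10, C3→W2 38, C4→W2 11
  travel distance 95, fixed 25 → total 120.
Compare {W1, W2}: travel distance 79 + fixed 44 = 123.
Compare {W1}: travel distance 133 + fixed 19 = 152.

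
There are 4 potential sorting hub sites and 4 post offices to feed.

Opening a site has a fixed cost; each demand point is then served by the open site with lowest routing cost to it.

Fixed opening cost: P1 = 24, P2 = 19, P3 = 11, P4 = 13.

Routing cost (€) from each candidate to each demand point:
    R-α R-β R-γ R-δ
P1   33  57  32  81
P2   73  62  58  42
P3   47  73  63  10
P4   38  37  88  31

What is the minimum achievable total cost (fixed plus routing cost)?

160

Open {P1, P3, P4}: assign each demand point to its cheapest open site.
  R-α→P1 33, R-β→P4 37, R-γ→P1 32, R-δ→P3 10
  routing cost 112, fixed 48 → total 160.
Compare {P1, P3}: routing cost 132 + fixed 35 = 167.
Compare {P1, P4}: routing cost 133 + fixed 37 = 170.
Compare {P3, P4}: routing cost 148 + fixed 24 = 172.
All other subsets cost ≥ 167. Minimum total cost: 160.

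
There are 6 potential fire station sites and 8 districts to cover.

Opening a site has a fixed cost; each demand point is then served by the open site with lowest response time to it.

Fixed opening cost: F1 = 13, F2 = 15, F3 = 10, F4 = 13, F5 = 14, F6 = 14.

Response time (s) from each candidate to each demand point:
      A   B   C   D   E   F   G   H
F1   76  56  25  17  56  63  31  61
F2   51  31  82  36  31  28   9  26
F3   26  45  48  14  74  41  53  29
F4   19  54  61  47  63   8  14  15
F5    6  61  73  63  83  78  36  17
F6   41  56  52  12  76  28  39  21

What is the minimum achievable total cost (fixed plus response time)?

Open {F1, F2, F4}: assign each demand point to its cheapest open site.
  A→F4 19, B→F2 31, C→F1 25, D→F1 17, E→F2 31, F→F4 8, G→F2 9, H→F4 15
  response time 155, fixed 41 → total 196.
Compare {F1, F2, F4, F5}: response time 142 + fixed 55 = 197.
Compare {F1, F2, F3, F4}: response time 152 + fixed 51 = 203.
Compare {F1, F2, F3, F4, F5}: response time 139 + fixed 65 = 204.
All other subsets cost ≥ 197. Minimum total cost: 196.

196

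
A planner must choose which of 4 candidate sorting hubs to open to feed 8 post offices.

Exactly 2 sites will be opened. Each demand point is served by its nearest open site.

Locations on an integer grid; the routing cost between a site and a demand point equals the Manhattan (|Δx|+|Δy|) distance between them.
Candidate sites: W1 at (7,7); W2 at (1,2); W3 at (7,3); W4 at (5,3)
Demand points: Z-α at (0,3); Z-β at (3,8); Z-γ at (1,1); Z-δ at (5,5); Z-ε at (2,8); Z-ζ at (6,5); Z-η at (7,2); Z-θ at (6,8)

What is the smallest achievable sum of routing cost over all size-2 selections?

Open {W1, W2}.
  Z-α→W2 2, Z-β→W1 5, Z-γ→W2 1, Z-δ→W1 4, Z-ε→W1 6, Z-ζ→W1 3, Z-η→W1 5, Z-θ→W1 2  ⇒ total 28.
Compare {W2, W4}: total 31.
Compare {W1, W4}: total 32.
No size-2 selection does better; minimum is 28.

28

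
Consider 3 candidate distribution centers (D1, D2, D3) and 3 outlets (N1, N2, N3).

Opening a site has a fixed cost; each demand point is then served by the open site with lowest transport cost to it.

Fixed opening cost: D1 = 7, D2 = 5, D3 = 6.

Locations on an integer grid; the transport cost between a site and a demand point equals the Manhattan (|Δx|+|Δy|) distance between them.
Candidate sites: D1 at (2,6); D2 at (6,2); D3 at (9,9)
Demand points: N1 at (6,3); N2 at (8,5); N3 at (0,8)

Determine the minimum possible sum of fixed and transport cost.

Open {D1, D2}: assign each demand point to its cheapest open site.
  N1→D2 1, N2→D2 5, N3→D1 4
  transport cost 10, fixed 12 → total 22.
Compare {D2}: transport cost 18 + fixed 5 = 23.
Compare {D1}: transport cost 18 + fixed 7 = 25.
Compare {D2, D3}: transport cost 16 + fixed 11 = 27.
All other subsets cost ≥ 23. Minimum total cost: 22.

22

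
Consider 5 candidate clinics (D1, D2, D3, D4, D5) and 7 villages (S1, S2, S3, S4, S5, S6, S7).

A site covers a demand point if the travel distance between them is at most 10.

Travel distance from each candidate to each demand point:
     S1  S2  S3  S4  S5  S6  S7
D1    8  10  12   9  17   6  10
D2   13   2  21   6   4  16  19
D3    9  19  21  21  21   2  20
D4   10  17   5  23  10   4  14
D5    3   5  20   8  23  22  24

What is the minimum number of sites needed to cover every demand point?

Coverage sets (demand points within 10 of each site):
  D1: {S1, S2, S4, S6, S7}
  D2: {S2, S4, S5}
  D3: {S1, S6}
  D4: {S1, S3, S5, S6}
  D5: {S1, S2, S4}
No single site covers all 7 demand points.
But {D1, D4} covers everything, so the minimum is 2.

2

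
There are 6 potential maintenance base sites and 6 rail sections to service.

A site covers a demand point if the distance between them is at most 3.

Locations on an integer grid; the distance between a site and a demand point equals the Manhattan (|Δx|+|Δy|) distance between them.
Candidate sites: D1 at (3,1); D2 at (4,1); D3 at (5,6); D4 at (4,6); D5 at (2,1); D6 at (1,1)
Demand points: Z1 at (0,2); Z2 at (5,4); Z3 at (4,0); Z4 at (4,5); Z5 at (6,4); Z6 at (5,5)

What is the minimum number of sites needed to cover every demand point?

Coverage sets (demand points within 3 of each site):
  D1: {Z3}
  D2: {Z3}
  D3: {Z2, Z4, Z5, Z6}
  D4: {Z2, Z4, Z6}
  D5: {Z1, Z3}
  D6: {Z1}
No single site covers all 6 demand points.
But {D3, D5} covers everything, so the minimum is 2.

2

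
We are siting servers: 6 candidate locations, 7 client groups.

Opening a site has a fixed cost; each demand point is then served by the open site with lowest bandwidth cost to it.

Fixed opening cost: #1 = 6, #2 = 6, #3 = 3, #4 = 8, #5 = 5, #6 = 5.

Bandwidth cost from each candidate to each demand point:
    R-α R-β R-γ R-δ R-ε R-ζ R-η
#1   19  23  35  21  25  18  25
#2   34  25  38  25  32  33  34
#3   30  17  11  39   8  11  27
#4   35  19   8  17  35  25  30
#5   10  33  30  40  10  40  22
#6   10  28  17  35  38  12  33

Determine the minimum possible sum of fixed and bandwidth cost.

109

Open {#3, #4, #5}: assign each demand point to its cheapest open site.
  R-α→#5 10, R-β→#3 17, R-γ→#4 8, R-δ→#4 17, R-ε→#3 8, R-ζ→#3 11, R-η→#5 22
  bandwidth cost 93, fixed 16 → total 109.
Compare {#1, #3, #5}: bandwidth cost 100 + fixed 14 = 114.
Compare {#3, #4, #6}: bandwidth cost 98 + fixed 16 = 114.
Compare {#3, #4, #5, #6}: bandwidth cost 93 + fixed 21 = 114.
All other subsets cost ≥ 114. Minimum total cost: 109.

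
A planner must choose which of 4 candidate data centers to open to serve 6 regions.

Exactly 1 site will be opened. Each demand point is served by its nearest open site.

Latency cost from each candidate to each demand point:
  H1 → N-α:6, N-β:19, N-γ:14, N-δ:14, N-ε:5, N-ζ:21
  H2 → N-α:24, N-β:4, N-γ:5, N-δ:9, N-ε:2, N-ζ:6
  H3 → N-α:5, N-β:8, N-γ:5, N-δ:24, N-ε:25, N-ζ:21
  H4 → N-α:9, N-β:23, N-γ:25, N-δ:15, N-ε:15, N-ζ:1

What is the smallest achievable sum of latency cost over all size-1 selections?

50

Open {H2}.
  N-α→H2 24, N-β→H2 4, N-γ→H2 5, N-δ→H2 9, N-ε→H2 2, N-ζ→H2 6  ⇒ total 50.
Compare {H1}: total 79.
Compare {H3}: total 88.
No size-1 selection does better; minimum is 50.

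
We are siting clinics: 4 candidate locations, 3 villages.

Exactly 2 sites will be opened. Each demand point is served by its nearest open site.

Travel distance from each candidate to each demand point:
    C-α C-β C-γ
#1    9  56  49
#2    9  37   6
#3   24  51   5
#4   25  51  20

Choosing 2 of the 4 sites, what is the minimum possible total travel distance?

51

Open {#2, #3}.
  C-α→#2 9, C-β→#2 37, C-γ→#3 5  ⇒ total 51.
Compare {#1, #2}: total 52.
Compare {#2, #4}: total 52.
No size-2 selection does better; minimum is 51.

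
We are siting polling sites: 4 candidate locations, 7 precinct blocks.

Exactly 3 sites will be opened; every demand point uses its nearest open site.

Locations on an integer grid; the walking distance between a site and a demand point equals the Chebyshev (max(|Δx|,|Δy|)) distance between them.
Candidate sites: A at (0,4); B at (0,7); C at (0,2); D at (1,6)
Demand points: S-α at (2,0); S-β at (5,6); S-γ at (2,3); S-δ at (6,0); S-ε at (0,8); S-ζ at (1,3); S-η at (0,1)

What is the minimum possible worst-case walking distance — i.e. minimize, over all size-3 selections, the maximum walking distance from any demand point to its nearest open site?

6

Open {A, B, C}.
  Farthest demand point is S-δ at walking distance 6 (to A); all others are ≤ 6.
With {A, B, D} the worst case is 6.
With {A, C, D} the worst case is 6.
No size-3 selection achieves below 6.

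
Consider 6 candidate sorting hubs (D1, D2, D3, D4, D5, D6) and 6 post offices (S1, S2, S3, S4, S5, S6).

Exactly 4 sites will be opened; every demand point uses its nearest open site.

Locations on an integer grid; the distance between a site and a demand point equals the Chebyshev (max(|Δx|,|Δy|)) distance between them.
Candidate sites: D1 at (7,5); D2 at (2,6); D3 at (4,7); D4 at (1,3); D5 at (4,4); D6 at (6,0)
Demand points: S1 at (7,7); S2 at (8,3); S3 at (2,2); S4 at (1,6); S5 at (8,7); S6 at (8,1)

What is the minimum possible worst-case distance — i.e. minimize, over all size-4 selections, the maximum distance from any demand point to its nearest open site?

2

Open {D1, D2, D4, D6}.
  Farthest demand point is S1 at distance 2 (to D1); all others are ≤ 2.
With {D1, D2, D5, D6} the worst case is 2.
With {D1, D3, D4, D6} the worst case is 3.
No size-4 selection achieves below 2.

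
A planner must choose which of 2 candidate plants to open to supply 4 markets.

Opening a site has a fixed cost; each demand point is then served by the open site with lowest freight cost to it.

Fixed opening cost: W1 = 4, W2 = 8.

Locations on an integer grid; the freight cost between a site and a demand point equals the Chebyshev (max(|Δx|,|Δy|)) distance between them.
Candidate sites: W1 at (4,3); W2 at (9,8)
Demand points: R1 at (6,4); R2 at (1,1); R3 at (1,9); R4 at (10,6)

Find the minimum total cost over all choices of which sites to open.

21

Open {W1}: assign each demand point to its cheapest open site.
  R1→W1 2, R2→W1 3, R3→W1 6, R4→W1 6
  freight cost 17, fixed 4 → total 21.
Compare {W1, W2}: freight cost 13 + fixed 12 = 25.
Compare {W2}: freight cost 22 + fixed 8 = 30.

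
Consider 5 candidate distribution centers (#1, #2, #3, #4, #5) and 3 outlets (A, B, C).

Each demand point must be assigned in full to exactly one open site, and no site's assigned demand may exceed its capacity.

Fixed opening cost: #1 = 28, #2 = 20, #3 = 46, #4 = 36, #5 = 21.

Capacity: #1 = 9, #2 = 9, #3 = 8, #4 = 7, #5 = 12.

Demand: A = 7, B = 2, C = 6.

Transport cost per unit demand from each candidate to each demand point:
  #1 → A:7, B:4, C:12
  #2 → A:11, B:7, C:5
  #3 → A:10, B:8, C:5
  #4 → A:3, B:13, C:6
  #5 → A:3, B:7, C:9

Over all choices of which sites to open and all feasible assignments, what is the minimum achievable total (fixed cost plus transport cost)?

Open {#2, #5}; cheapest assignment that respects the capacities:
  #2 (cap 9, load 8): B, C — cost 2×7 + 6×5 = 44
  #5 (cap 12, load 7): A — cost 7×3 = 21
  Shipping 65, fixed 41 → total 106.
  Any other capacity-feasible assignment to {#2, #5} ships for at least 65.
Compare {#2, #4}: its best feasible assignment gives total 121.
Compare {#4, #5}: its best feasible assignment gives total 128.
Every other set of open sites that can feasibly serve all demand totals ≥ 121 even under its best assignment. Minimum: 106.

106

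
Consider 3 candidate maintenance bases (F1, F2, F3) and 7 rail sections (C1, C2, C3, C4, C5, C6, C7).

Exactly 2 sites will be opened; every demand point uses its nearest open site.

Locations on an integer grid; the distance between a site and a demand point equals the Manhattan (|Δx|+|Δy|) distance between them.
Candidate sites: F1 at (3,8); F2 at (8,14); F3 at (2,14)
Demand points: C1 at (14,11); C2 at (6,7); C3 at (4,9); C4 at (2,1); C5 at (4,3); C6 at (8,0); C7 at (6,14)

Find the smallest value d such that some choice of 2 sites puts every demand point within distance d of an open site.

Open {F1, F2}.
  Farthest demand point is C6 at distance 13 (to F1); all others are ≤ 13.
With {F1, F3} the worst case is 14.
With {F2, F3} the worst case is 14.
No size-2 selection achieves below 13.

13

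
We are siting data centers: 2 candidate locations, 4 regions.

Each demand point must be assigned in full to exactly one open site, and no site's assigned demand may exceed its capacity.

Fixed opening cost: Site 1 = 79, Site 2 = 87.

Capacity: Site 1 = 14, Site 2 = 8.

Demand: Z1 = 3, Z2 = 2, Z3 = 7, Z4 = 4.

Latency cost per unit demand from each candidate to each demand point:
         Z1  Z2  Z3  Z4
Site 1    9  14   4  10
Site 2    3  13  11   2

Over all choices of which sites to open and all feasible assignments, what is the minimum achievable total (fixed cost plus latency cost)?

239

Open {Site 1, Site 2}; cheapest assignment that respects the capacities:
  Site 1 (cap 14, load 9): Z2, Z3 — cost 2×14 + 7×4 = 56
  Site 2 (cap 8, load 7): Z1, Z4 — cost 3×3 + 4×2 = 17
  Shipping 73, fixed 166 → total 239.
  Any other capacity-feasible assignment to {Site 1, Site 2} ships for at least 73.
Total demand is 16 and no other set of sites has combined capacity ≥ 16, so {Site 1, Site 2} is the only feasible choice of open sites. Minimum: 239.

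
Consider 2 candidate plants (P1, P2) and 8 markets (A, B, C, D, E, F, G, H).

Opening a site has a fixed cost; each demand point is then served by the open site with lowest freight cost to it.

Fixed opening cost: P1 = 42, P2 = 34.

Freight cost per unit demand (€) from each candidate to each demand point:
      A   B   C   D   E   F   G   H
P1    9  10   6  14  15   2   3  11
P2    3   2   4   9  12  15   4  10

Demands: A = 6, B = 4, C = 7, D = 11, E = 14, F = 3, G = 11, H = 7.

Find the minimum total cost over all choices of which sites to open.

506

Open {P1, P2}: assign each demand point to its cheapest open site.
  A→P2 6×3=18, B→P2 4×2=8, C→P2 7×4=28, D→P2 11×9=99, E→P2 14×12=168, F→P1 3×2=6, G→P1 11×3=33, H→P2 7×10=70
  freight cost 430, fixed 76 → total 506.
Compare {P2}: freight cost 480 + fixed 34 = 514.
Compare {P1}: freight cost 616 + fixed 42 = 658.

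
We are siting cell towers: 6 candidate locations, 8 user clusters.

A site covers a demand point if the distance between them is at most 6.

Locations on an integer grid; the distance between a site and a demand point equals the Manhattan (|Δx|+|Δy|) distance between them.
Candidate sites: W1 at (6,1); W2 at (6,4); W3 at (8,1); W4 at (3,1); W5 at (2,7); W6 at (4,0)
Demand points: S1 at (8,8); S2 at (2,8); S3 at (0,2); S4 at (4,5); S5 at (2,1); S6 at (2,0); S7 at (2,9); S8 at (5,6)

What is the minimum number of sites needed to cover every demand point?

Coverage sets (demand points within 6 of each site):
  W1: {S4, S5, S6, S8}
  W2: {S1, S4, S8}
  W3: {S5}
  W4: {S3, S4, S5, S6}
  W5: {S2, S4, S5, S7, S8}
  W6: {S3, S4, S5, S6}
No 2 sites suffice: every size-2 union leaves at least one demand point uncovered.
But {W2, W4, W5} covers everything, so the minimum is 3.

3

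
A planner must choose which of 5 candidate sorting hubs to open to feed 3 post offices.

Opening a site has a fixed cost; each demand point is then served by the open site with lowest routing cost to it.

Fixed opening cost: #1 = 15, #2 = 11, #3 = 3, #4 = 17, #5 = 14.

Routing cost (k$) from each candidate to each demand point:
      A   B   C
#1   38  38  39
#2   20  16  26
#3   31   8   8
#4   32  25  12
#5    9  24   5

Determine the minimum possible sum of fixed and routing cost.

Open {#3, #5}: assign each demand point to its cheapest open site.
  A→#5 9, B→#3 8, C→#5 5
  routing cost 22, fixed 17 → total 39.
Compare {#3}: routing cost 47 + fixed 3 = 50.
Compare {#2, #3}: routing cost 36 + fixed 14 = 50.
Compare {#2, #3, #5}: routing cost 22 + fixed 28 = 50.
All other subsets cost ≥ 50. Minimum total cost: 39.

39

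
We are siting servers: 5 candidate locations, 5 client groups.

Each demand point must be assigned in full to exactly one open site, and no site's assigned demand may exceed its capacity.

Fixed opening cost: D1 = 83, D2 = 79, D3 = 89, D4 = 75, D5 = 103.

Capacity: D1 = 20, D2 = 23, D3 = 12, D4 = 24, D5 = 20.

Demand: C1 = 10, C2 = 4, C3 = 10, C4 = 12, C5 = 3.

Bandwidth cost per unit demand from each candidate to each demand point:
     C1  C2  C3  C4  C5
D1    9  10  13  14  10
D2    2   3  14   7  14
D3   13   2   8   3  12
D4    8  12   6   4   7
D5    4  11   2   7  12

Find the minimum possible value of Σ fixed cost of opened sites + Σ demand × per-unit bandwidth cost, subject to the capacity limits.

Open {D2, D4}; cheapest assignment that respects the capacities:
  D2 (cap 23, load 17): C1, C2, C5 — cost 10×2 + 4×3 + 3×14 = 74
  D4 (cap 24, load 22): C3, C4 — cost 10×6 + 12×4 = 108
  Shipping 182, fixed 154 → total 336.
  Any other capacity-feasible assignment to {D2, D4} ships for at least 182.
Compare {D4, D5}: its best feasible assignment gives total 355.
Compare {D2, D4, D5}: its best feasible assignment gives total 378.
Every other set of open sites that can feasibly serve all demand totals ≥ 355 even under its best assignment. Minimum: 336.

336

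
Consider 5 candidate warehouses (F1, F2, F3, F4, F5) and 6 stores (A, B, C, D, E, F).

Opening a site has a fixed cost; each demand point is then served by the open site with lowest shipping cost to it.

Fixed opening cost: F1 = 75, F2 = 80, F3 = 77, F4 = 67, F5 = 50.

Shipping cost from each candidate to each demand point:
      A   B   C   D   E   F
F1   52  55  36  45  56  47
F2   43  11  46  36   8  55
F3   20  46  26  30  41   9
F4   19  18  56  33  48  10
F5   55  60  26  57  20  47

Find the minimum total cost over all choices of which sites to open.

Open {F4, F5}: assign each demand point to its cheapest open site.
  A→F4 19, B→F4 18, C→F5 26, D→F4 33, E→F5 20, F→F4 10
  shipping cost 126, fixed 117 → total 243.
Compare {F3}: shipping cost 172 + fixed 77 = 249.
Compare {F4}: shipping cost 184 + fixed 67 = 251.
Compare {F2, F3}: shipping cost 104 + fixed 157 = 261.
All other subsets cost ≥ 249. Minimum total cost: 243.

243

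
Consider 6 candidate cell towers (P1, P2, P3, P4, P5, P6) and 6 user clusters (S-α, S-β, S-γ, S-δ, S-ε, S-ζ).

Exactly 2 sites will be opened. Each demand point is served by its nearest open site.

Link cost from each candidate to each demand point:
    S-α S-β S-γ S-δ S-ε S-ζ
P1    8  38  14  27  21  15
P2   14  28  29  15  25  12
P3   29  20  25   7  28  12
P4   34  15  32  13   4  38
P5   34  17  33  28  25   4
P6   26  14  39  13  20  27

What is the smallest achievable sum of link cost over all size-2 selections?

69

Open {P1, P4}.
  S-α→P1 8, S-β→P4 15, S-γ→P1 14, S-δ→P4 13, S-ε→P4 4, S-ζ→P1 15  ⇒ total 69.
Compare {P1, P3}: total 82.
Compare {P1, P6}: total 84.
No size-2 selection does better; minimum is 69.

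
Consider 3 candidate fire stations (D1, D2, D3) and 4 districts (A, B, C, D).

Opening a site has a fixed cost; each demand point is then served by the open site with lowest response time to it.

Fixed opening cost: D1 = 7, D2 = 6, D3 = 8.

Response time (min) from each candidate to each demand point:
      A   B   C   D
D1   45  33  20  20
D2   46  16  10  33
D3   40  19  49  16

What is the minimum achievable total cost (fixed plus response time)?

Open {D2, D3}: assign each demand point to its cheapest open site.
  A→D3 40, B→D2 16, C→D2 10, D→D3 16
  response time 82, fixed 14 → total 96.
Compare {D1, D2, D3}: response time 82 + fixed 21 = 103.
Compare {D1, D2}: response time 91 + fixed 13 = 104.
Compare {D1, D3}: response time 95 + fixed 15 = 110.
All other subsets cost ≥ 103. Minimum total cost: 96.

96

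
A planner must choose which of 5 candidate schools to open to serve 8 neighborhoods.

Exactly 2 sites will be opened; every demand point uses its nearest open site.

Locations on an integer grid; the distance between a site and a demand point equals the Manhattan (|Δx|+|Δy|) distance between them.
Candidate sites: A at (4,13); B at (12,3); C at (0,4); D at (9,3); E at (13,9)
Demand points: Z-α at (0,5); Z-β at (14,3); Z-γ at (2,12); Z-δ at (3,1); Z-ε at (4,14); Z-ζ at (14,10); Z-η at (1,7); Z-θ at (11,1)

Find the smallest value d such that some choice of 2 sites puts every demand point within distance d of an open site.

Open {A, B}.
  Farthest demand point is Z-α at distance 12 (to A); all others are ≤ 12.
With {A, D} the worst case is 12.
With {A, E} the worst case is 13.
No size-2 selection achieves below 12.

12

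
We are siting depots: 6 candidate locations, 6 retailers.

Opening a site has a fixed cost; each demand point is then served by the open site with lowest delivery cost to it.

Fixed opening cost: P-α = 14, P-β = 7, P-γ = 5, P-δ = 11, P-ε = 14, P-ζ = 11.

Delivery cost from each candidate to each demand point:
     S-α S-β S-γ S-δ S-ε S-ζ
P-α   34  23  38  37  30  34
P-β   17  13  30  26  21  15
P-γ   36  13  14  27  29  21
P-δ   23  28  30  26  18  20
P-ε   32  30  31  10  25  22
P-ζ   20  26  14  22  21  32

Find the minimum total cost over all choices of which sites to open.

116

Open {P-β, P-γ, P-ε}: assign each demand point to its cheapest open site.
  S-α→P-β 17, S-β→P-β 13, S-γ→P-γ 14, S-δ→P-ε 10, S-ε→P-β 21, S-ζ→P-β 15
  delivery cost 90, fixed 26 → total 116.
Compare {P-β, P-γ}: delivery cost 106 + fixed 12 = 118.
Compare {P-β, P-ζ}: delivery cost 102 + fixed 18 = 120.
Compare {P-β, P-ε, P-ζ}: delivery cost 90 + fixed 32 = 122.
All other subsets cost ≥ 118. Minimum total cost: 116.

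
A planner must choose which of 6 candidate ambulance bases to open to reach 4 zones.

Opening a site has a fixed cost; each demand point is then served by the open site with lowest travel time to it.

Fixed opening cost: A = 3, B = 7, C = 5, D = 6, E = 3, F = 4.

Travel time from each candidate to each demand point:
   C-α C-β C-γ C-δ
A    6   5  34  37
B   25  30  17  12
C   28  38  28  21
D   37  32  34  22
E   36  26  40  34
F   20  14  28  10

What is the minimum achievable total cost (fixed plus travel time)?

50

Open {A, B}: assign each demand point to its cheapest open site.
  C-α→A 6, C-β→A 5, C-γ→B 17, C-δ→B 12
  travel time 40, fixed 10 → total 50.
Compare {A, B, F}: travel time 38 + fixed 14 = 52.
Compare {A, B, E}: travel time 40 + fixed 13 = 53.
Compare {A, B, C}: travel time 40 + fixed 15 = 55.
All other subsets cost ≥ 52. Minimum total cost: 50.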